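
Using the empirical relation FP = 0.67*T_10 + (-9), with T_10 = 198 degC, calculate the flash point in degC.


FP = 0.67 * 198 + (-9) = 123.66

123.66 degC


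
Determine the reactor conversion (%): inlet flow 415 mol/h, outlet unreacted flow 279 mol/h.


X = (F_in - F_out) / F_in * 100
Moles reacted = 415 - 279 = 136
X = 136 / 415 * 100
= 0.3277 * 100
= 32.77 %

32.77 %


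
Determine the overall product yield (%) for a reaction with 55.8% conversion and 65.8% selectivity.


Overall yield = conversion (%) * selectivity (%) / 100
Conversion = 55.8%, Selectivity = 65.8%
Y = 55.8 * 65.8 / 100
= 36.7164 %

36.7164 %


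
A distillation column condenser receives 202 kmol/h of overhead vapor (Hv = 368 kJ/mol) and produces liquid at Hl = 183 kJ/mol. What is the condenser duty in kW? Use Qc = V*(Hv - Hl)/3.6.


Qc = 202 * (368 - 183) / 3.6 = 202 * 185 / 3.6 = 10380

10380 kW


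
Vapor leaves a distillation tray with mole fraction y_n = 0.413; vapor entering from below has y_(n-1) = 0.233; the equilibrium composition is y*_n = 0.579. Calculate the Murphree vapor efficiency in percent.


Murphree vapor efficiency: EMV = (y_n - y_(n-1)) / (y*_n - y_(n-1)) * 100
EMV = (0.413 - 0.233) / (0.579 - 0.233) * 100 = 0.18 / 0.346 * 100 = 52.02

52.02 %


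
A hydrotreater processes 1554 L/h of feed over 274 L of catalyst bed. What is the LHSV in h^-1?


LHSV = volumetric feed rate / catalyst volume
= 1554 L/h / 274 L
= 5.672 h^-1

5.672 h^-1


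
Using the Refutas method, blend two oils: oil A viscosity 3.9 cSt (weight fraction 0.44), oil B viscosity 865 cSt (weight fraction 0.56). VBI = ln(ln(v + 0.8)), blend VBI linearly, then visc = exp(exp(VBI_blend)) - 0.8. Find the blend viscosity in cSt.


Refutas method: VBN_i = 14.534*ln(ln(visc_i + 0.8)) + 10.975, blended linearly by mass fraction; since VBN is linear in VBI_i = ln(ln(visc_i + 0.8)) and the fractions sum to 1, blend VBI directly: visc = exp(exp(VBI_blend)) - 0.8
VBI_1 = ln(ln(3.9 + 0.8)) = 0.436681
VBI_2 = ln(ln(865 + 0.8)) = 1.91156
VBI_blend = 0.44 * 0.436681 + 0.56 * 1.91156 = 1.26261
visc_blend = exp(exp(1.26261)) - 0.8 = 33.48

33.48 cSt


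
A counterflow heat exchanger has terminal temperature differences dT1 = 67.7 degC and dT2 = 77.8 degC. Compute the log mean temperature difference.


LMTD = (dT1 - dT2) / ln(dT1/dT2)
= (67.7 - 77.8) / ln(67.7 / 77.8) = -10.1 / -0.139055 = 72.63

72.63 degC


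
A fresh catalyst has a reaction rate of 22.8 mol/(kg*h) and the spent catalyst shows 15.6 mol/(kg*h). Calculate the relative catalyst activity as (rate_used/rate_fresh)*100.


Activity (%) = (rate_used / rate_fresh) * 100
rate_used = 15.6, rate_fresh = 22.8
= (15.6 / 22.8) * 100
= 0.6842 * 100 = 68.42

68.42 %


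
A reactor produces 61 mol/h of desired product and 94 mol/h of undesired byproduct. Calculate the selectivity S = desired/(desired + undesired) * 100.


Selectivity = desired / (desired + undesired) * 100
Total products = 61 + 94 = 155 mol/h
S = 61 / 155 * 100
= 0.3935 * 100
= 39.35 %

39.35 %


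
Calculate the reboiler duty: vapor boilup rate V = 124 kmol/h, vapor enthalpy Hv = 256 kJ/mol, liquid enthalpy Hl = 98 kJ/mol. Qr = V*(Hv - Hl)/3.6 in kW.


Qr = 124 * (256 - 98) / 3.6 = 124 * 158 / 3.6 = 5442

5442 kW


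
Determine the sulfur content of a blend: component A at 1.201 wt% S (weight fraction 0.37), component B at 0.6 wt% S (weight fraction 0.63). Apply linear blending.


Linear sulfur blending: S_blend = x1*S1 + x2*S2
Contribution 1: 0.37 * 1.201 = 0.44437 wt%
Contribution 2: 0.63 * 0.6 = 0.378 wt%
S_blend = 0.44437 + 0.378 = 0.82237

0.82237 wt%


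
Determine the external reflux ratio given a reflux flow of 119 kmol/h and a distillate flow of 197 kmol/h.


Reflux ratio definition: R = L / D (liquid returned / distillate withdrawn)
L = 119 kmol/h, D = 197 kmol/h
R = 119 / 197 = 0.6041

0.6041


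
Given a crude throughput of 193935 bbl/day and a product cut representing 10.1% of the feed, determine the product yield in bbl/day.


Crude throughput = 193935 bbl/day
Fraction yield = 10.1%
yield = throughput * fraction / 100
yield = 193935 * 10.1 / 100 = 19587.435

19587.435 bbl/day


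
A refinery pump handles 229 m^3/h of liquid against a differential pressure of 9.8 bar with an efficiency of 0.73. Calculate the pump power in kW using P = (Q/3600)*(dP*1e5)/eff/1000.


Q = 229 / 3600 = 0.0636111 m^3/s
P = 0.0636111 * (9.8 * 1e5) / 0.73 / 1000 = 85.40

85.40 kW


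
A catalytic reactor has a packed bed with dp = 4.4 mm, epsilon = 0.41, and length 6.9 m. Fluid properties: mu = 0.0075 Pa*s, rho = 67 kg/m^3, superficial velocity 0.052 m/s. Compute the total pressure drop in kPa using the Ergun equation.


dp = 4.4 mm = 0.0044 m
Viscous term = 150*0.0075*0.052*(1-0.41)^2 / (0.0044^2*0.41^3) = 15261.7
Inertial term = 1.75*67*0.052^2*(1-0.41) / (0.0044*0.41^3) = 616.833
dP/L = 15261.7 + 616.833 = 15878.5 Pa/m
dP = 15878.5 * 6.9 / 1000 = 109.6 kPa

109.6 kPa


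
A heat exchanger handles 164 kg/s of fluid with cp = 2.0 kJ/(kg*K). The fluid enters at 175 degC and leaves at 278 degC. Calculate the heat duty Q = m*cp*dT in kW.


Q = m_dot * cp * delta_T
delta_T = 278 - 175 = 103 K
Q = 164 * 2.0 * 103
= 328 * 103
= 33784 kW

33784 kW


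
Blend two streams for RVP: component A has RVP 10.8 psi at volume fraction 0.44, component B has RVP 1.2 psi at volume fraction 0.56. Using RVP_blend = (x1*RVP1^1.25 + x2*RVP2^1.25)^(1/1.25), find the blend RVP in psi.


Chevron index: RVP_blend = (sum xi*RVPi^1.25)^(1/1.25)
RVP^1.25 terms: 0.44 * 10.8^1.25 + 0.56 * 1.2^1.25 = 9.31788
RVP_blend = 9.31788^(1/1.25) = 5.963

5.963 psi


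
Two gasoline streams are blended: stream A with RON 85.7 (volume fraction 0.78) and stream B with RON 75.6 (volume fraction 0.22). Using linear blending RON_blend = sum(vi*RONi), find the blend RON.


Linear blending: RON_blend = sum(vi * RONi)
Contribution 1: 0.78 * 85.7 = 66.846
Contribution 2: 0.22 * 75.6 = 16.632
RON_blend = 66.846 + 16.632 = 83.478

83.478


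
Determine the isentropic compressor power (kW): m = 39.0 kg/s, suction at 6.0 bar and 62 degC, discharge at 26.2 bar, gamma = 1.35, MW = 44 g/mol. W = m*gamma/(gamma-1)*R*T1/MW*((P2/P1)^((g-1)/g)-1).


Isentropic work: W = m*(gamma/(gamma-1))*(R*T1/MW)*((P2/P1)^((gamma-1)/gamma) - 1)
T1 = 62 + 273.15 = 335.15 K
Pressure ratio = 26.2 / 6.0 = 4.36667
Exponent = (1.35 - 1)/1.35 = 0.259259
(P2/P1)^exp - 1 = 4.36667^0.259259 - 1 = 0.465429
W = 39.0 * 1.35 / 0.35 * 8.314 * 335.15 / 44 * 0.465429 = 4434

4434 kW


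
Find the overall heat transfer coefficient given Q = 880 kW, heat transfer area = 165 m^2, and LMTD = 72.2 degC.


From Q = U*A*LMTD, U = Q / (A * LMTD)
U = 880 / (165 * 72.2) = 880 / 11913 = 0.07387

0.07387 kW/(m^2*K)


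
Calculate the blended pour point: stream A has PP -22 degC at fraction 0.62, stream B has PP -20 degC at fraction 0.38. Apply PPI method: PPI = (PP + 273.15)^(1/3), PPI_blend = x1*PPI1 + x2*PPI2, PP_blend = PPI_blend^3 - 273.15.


PPI_1 = (-22 + 273.15)^(1/3) = 6.30925
PPI_2 = (-20 + 273.15)^(1/3) = 6.325953
PPI_blend = 0.62 * 6.30925 + 0.38 * 6.325953 = 6.315597
PP_blend = 6.315597^3 - 273.15 = 251.9087 - 273.15 = -21.24

-21.24 degC


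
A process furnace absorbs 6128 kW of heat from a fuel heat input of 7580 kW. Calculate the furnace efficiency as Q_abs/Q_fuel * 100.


Furnace efficiency = Q_absorbed / Q_fuel * 100
= 6128 / 7580 * 100 = 80.84

80.84 %


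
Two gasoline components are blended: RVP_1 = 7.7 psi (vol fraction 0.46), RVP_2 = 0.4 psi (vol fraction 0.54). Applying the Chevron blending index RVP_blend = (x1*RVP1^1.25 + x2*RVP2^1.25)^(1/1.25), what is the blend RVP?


Chevron index: RVP_blend = (sum xi*RVPi^1.25)^(1/1.25)
RVP^1.25 terms: 0.46 * 7.7^1.25 + 0.54 * 0.4^1.25 = 6.07204
RVP_blend = 6.07204^(1/1.25) = 4.233

4.233 psi


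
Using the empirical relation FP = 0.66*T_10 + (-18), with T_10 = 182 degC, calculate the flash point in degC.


FP = 0.66 * 182 + (-18) = 102.12

102.12 degC


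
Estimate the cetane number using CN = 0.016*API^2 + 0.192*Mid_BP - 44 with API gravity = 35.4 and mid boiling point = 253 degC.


CN = 0.016 * 35.4^2 + 0.192 * 253 - 44
CN = 20.05056 + 48.576 - 44 = 24.62656

24.62656


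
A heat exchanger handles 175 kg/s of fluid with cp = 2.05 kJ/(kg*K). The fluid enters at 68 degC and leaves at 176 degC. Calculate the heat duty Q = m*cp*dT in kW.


Q = m_dot * cp * delta_T
delta_T = 176 - 68 = 108 K
Q = 175 * 2.05 * 108
= 358.75 * 108
= 38745 kW

38745 kW


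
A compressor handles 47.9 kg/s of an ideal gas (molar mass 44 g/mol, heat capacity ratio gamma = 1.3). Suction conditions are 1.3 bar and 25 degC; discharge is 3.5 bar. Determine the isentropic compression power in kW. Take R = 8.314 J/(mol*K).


Isentropic work: W = m*(gamma/(gamma-1))*(R*T1/MW)*((P2/P1)^((gamma-1)/gamma) - 1)
T1 = 25 + 273.15 = 298.15 K
Pressure ratio = 3.5 / 1.3 = 2.69231
Exponent = (1.3 - 1)/1.3 = 0.230769
(P2/P1)^exp - 1 = 2.69231^0.230769 - 1 = 0.256781
W = 47.9 * 1.3 / 0.3 * 8.314 * 298.15 / 44 * 0.256781 = 3003

3003 kW


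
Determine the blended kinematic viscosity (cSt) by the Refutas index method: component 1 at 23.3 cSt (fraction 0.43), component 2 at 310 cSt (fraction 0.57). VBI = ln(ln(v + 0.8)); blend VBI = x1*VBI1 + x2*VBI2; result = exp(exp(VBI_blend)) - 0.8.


Refutas method: VBN_i = 14.534*ln(ln(visc_i + 0.8)) + 10.975, blended linearly by mass fraction; since VBN is linear in VBI_i = ln(ln(visc_i + 0.8)) and the fractions sum to 1, blend VBI directly: visc = exp(exp(VBI_blend)) - 0.8
VBI_1 = ln(ln(23.3 + 0.8)) = 1.15758
VBI_2 = ln(ln(310 + 0.8)) = 1.74731
VBI_blend = 0.43 * 1.15758 + 0.57 * 1.74731 = 1.49373
visc_blend = exp(exp(1.49373)) - 0.8 = 85.14

85.14 cSt


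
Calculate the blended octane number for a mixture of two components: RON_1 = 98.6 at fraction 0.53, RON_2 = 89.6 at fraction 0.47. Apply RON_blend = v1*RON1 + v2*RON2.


Linear blending: RON_blend = sum(vi * RONi)
Contribution 1: 0.53 * 98.6 = 52.258
Contribution 2: 0.47 * 89.6 = 42.112
RON_blend = 52.258 + 42.112 = 94.37

94.37


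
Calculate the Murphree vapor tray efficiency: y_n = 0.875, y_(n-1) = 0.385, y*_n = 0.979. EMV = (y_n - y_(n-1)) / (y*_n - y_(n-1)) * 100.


Murphree vapor efficiency: EMV = (y_n - y_(n-1)) / (y*_n - y_(n-1)) * 100
EMV = (0.875 - 0.385) / (0.979 - 0.385) * 100 = 0.49 / 0.594 * 100 = 82.49

82.49 %


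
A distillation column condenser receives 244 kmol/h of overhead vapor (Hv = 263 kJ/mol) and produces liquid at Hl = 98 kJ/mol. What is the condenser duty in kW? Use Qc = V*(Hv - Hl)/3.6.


Qc = 244 * (263 - 98) / 3.6 = 244 * 165 / 3.6 = 11180

11180 kW


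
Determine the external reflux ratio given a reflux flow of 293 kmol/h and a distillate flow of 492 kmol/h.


Reflux ratio definition: R = L / D (liquid returned / distillate withdrawn)
L = 293 kmol/h, D = 492 kmol/h
R = 293 / 492 = 0.5955

0.5955


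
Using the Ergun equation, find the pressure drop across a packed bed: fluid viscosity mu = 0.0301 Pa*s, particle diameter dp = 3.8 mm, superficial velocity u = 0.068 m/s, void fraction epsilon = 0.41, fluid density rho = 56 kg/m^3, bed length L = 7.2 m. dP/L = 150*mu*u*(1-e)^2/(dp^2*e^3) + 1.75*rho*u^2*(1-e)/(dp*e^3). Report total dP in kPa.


dp = 3.8 mm = 0.0038 m
Viscous term = 150*0.0301*0.068*(1-0.41)^2 / (0.0038^2*0.41^3) = 107387
Inertial term = 1.75*56*0.068^2*(1-0.41) / (0.0038*0.41^3) = 1020.85
dP/L = 107387 + 1020.85 = 108408 Pa/m
dP = 108408 * 7.2 / 1000 = 780.5 kPa

780.5 kPa


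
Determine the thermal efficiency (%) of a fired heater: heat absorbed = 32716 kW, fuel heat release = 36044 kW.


Furnace efficiency = Q_absorbed / Q_fuel * 100
= 32716 / 36044 * 100 = 90.77

90.77 %


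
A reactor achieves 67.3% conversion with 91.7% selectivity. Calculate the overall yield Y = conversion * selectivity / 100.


Overall yield = conversion (%) * selectivity (%) / 100
Conversion = 67.3%, Selectivity = 91.7%
Y = 67.3 * 91.7 / 100
= 61.7141 %

61.7141 %


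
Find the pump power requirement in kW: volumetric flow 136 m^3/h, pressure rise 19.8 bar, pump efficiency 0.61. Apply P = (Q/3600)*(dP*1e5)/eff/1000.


Q = 136 / 3600 = 0.0377778 m^3/s
P = 0.0377778 * (19.8 * 1e5) / 0.61 / 1000 = 122.6

122.6 kW


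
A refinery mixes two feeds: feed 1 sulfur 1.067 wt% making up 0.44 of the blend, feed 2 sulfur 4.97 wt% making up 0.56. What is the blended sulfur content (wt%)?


Linear sulfur blending: S_blend = x1*S1 + x2*S2
Contribution 1: 0.44 * 1.067 = 0.46948 wt%
Contribution 2: 0.56 * 4.97 = 2.7832 wt%
S_blend = 0.46948 + 2.7832 = 3.25268

3.25268 wt%


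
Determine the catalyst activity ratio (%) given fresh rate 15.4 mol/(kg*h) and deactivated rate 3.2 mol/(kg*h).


Activity (%) = (rate_used / rate_fresh) * 100
rate_used = 3.2, rate_fresh = 15.4
= (3.2 / 15.4) * 100
= 0.2078 * 100 = 20.78

20.78 %


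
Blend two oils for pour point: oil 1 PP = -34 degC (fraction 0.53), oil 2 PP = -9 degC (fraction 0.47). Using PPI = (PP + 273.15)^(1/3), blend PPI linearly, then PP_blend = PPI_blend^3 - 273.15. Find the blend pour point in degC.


PPI_1 = (-34 + 273.15)^(1/3) = 6.20712
PPI_2 = (-9 + 273.15)^(1/3) = 6.416283
PPI_blend = 0.53 * 6.20712 + 0.47 * 6.416283 = 6.305427
PP_blend = 6.305427^3 - 273.15 = 250.6937 - 273.15 = -22.46

-22.46 degC


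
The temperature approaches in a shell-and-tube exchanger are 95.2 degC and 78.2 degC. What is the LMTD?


LMTD = (dT1 - dT2) / ln(dT1/dT2)
= (95.2 - 78.2) / ln(95.2 / 78.2) = 17 / 0.19671 = 86.42

86.42 degC


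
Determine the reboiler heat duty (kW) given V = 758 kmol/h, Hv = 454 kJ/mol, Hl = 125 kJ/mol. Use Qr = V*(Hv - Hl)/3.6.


Qr = 758 * (454 - 125) / 3.6 = 758 * 329 / 3.6 = 69270

69270 kW


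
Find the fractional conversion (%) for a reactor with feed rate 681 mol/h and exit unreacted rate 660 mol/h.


X = (F_in - F_out) / F_in * 100
Moles reacted = 681 - 660 = 21
X = 21 / 681 * 100
= 0.03084 * 100
= 3.084 %

3.084 %


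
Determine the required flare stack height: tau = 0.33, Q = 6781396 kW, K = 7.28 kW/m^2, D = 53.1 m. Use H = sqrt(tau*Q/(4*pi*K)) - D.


tau*Q/(4*pi*K) = 0.33 * 6781396 / (4 * pi * 7.28) = 24462
sqrt(24462) = 156.403
H = 156.403 - 53.1 = 103.3

103.3 m


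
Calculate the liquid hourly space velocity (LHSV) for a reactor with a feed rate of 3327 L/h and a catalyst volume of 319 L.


LHSV = volumetric feed rate / catalyst volume
= 3327 L/h / 319 L
= 10.43 h^-1

10.43 h^-1


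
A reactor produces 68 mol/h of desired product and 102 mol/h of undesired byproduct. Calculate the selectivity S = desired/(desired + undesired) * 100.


Selectivity = desired / (desired + undesired) * 100
Total products = 68 + 102 = 170 mol/h
S = 68 / 170 * 100
= 0.4000 * 100
= 40.00 %

40.00 %


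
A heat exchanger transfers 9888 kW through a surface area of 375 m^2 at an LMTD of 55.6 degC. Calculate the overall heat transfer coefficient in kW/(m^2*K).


From Q = U*A*LMTD, U = Q / (A * LMTD)
U = 9888 / (375 * 55.6) = 9888 / 20850 = 0.4742

0.4742 kW/(m^2*K)


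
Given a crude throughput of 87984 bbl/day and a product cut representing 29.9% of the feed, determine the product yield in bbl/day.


Crude throughput = 87984 bbl/day
Fraction yield = 29.9%
yield = throughput * fraction / 100
yield = 87984 * 29.9 / 100 = 26307.216

26307.216 bbl/day


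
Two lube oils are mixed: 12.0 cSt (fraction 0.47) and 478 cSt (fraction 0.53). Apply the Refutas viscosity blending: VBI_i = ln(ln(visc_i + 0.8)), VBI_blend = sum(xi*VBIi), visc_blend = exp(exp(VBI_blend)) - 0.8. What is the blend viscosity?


Refutas method: VBN_i = 14.534*ln(ln(visc_i + 0.8)) + 10.975, blended linearly by mass fraction; since VBN is linear in VBI_i = ln(ln(visc_i + 0.8)) and the fractions sum to 1, blend VBI directly: visc = exp(exp(VBI_blend)) - 0.8
VBI_1 = ln(ln(12.0 + 0.8)) = 0.935876
VBI_2 = ln(ln(478 + 0.8)) = 1.81991
VBI_blend = 0.47 * 0.935876 + 0.53 * 1.81991 = 1.40441
visc_blend = exp(exp(1.40441)) - 0.8 = 57.94

57.94 cSt


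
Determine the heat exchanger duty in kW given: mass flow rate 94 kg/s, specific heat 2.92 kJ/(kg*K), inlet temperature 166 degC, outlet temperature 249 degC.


Q = m_dot * cp * delta_T
delta_T = 249 - 166 = 83 K
Q = 94 * 2.92 * 83
= 274.48 * 83
= 22781.84 kW

22781.84 kW


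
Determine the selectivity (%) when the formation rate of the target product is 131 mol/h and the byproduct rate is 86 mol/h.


Selectivity = desired / (desired + undesired) * 100
Total products = 131 + 86 = 217 mol/h
S = 131 / 217 * 100
= 0.6037 * 100
= 60.37 %

60.37 %


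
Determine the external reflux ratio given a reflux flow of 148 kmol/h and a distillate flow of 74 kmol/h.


Reflux ratio definition: R = L / D (liquid returned / distillate withdrawn)
L = 148 kmol/h, D = 74 kmol/h
R = 148 / 74 = 2.000

2.000


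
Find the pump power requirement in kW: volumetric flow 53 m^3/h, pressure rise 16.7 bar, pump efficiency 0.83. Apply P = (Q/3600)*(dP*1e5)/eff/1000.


Q = 53 / 3600 = 0.0147222 m^3/s
P = 0.0147222 * (16.7 * 1e5) / 0.83 / 1000 = 29.62

29.62 kW


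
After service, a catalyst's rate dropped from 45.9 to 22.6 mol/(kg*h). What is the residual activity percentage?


Activity (%) = (rate_used / rate_fresh) * 100
rate_used = 22.6, rate_fresh = 45.9
= (22.6 / 45.9) * 100
= 0.4924 * 100 = 49.24

49.24 %


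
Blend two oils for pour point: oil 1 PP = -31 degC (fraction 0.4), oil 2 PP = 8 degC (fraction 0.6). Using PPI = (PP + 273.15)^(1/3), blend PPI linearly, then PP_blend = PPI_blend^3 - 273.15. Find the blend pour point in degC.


PPI_1 = (-31 + 273.15)^(1/3) = 6.232967
PPI_2 = (8 + 273.15)^(1/3) = 6.551077
PPI_blend = 0.4 * 6.232967 + 0.6 * 6.551077 = 6.423833
PP_blend = 6.423833^3 - 273.15 = 265.0835 - 273.15 = -8.07

-8.07 degC


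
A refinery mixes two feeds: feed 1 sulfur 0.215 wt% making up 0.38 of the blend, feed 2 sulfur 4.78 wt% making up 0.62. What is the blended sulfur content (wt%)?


Linear sulfur blending: S_blend = x1*S1 + x2*S2
Contribution 1: 0.38 * 0.215 = 0.0817 wt%
Contribution 2: 0.62 * 4.78 = 2.9636 wt%
S_blend = 0.0817 + 2.9636 = 3.0453

3.0453 wt%


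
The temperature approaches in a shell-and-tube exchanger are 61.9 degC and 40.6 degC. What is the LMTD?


LMTD = (dT1 - dT2) / ln(dT1/dT2)
= (61.9 - 40.6) / ln(61.9 / 40.6) = 21.3 / 0.421752 = 50.50

50.50 degC


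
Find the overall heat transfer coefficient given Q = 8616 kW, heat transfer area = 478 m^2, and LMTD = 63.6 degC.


From Q = U*A*LMTD, U = Q / (A * LMTD)
U = 8616 / (478 * 63.6) = 8616 / 30400.8 = 0.2834

0.2834 kW/(m^2*K)


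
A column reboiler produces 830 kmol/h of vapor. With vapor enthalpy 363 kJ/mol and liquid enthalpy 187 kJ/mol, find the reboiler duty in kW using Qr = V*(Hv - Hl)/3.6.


Qr = 830 * (363 - 187) / 3.6 = 830 * 176 / 3.6 = 40580

40580 kW


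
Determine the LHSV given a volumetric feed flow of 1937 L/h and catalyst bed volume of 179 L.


LHSV = volumetric feed rate / catalyst volume
= 1937 L/h / 179 L
= 10.82 h^-1

10.82 h^-1


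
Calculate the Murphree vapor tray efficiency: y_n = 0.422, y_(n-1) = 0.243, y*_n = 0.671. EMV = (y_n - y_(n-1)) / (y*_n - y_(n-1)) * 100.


Murphree vapor efficiency: EMV = (y_n - y_(n-1)) / (y*_n - y_(n-1)) * 100
EMV = (0.422 - 0.243) / (0.671 - 0.243) * 100 = 0.179 / 0.428 * 100 = 41.82

41.82 %


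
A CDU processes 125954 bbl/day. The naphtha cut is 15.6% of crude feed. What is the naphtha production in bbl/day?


Crude throughput = 125954 bbl/day
Fraction yield = 15.6%
yield = throughput * fraction / 100
yield = 125954 * 15.6 / 100 = 19648.824

19648.824 bbl/day


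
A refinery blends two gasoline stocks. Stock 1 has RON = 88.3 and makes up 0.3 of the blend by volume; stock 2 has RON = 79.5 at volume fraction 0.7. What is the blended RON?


Linear blending: RON_blend = sum(vi * RONi)
Contribution 1: 0.3 * 88.3 = 26.49
Contribution 2: 0.7 * 79.5 = 55.65
RON_blend = 26.49 + 55.65 = 82.14

82.14


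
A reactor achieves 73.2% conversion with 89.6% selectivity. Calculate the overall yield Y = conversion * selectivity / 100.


Overall yield = conversion (%) * selectivity (%) / 100
Conversion = 73.2%, Selectivity = 89.6%
Y = 73.2 * 89.6 / 100
= 65.5872 %

65.5872 %


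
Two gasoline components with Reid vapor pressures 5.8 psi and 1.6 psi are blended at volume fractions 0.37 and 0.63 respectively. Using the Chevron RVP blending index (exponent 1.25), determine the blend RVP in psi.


Chevron index: RVP_blend = (sum xi*RVPi^1.25)^(1/1.25)
RVP^1.25 terms: 0.37 * 5.8^1.25 + 0.63 * 1.6^1.25 = 4.46401
RVP_blend = 4.46401^(1/1.25) = 3.310

3.310 psi


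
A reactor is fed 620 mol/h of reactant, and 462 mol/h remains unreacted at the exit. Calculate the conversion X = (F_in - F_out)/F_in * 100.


X = (F_in - F_out) / F_in * 100
Moles reacted = 620 - 462 = 158
X = 158 / 620 * 100
= 0.2548 * 100
= 25.48 %

25.48 %


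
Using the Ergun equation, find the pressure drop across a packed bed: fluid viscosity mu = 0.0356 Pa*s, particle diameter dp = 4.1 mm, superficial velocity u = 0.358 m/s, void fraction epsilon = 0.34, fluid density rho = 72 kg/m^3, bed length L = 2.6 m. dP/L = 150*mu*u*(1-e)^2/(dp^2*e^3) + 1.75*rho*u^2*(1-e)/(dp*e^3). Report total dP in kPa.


dp = 4.1 mm = 0.0041 m
Viscous term = 150*0.0356*0.358*(1-0.34)^2 / (0.0041^2*0.34^3) = 1260400
Inertial term = 1.75*72*0.358^2*(1-0.34) / (0.0041*0.34^3) = 66139.4
dP/L = 1260400 + 66139.4 = 1326540 Pa/m
dP = 1326540 * 2.6 / 1000 = 3449 kPa

3449 kPa


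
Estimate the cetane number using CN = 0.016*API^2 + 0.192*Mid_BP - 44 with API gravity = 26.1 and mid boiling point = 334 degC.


CN = 0.016 * 26.1^2 + 0.192 * 334 - 44
CN = 10.89936 + 64.128 - 44 = 31.02736

31.02736


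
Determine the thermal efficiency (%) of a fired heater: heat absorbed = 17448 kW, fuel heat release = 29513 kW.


Furnace efficiency = Q_absorbed / Q_fuel * 100
= 17448 / 29513 * 100 = 59.12

59.12 %


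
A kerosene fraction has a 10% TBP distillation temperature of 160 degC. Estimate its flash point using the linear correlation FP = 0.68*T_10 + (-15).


FP = 0.68 * 160 + (-15) = 93.8

93.8 degC


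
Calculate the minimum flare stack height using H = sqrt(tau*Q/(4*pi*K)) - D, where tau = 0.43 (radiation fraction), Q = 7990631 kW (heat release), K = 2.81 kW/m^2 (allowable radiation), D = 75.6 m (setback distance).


tau*Q/(4*pi*K) = 0.43 * 7990631 / (4 * pi * 2.81) = 97304.6
sqrt(97304.6) = 311.937
H = 311.937 - 75.6 = 236.3

236.3 m


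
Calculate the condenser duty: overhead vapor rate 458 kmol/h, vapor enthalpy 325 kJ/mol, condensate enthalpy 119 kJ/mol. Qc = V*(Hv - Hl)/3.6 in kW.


Qc = 458 * (325 - 119) / 3.6 = 458 * 206 / 3.6 = 26210

26210 kW


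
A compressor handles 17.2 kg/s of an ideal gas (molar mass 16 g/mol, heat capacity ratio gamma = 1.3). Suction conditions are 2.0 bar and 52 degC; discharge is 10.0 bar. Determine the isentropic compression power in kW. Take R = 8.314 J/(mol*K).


Isentropic work: W = m*(gamma/(gamma-1))*(R*T1/MW)*((P2/P1)^((gamma-1)/gamma) - 1)
T1 = 52 + 273.15 = 325.15 K
Pressure ratio = 10.0 / 2.0 = 5
Exponent = (1.3 - 1)/1.3 = 0.230769
(P2/P1)^exp - 1 = 5^0.230769 - 1 = 0.449775
W = 17.2 * 1.3 / 0.3 * 8.314 * 325.15 / 16 * 0.449775 = 5664

5664 kW


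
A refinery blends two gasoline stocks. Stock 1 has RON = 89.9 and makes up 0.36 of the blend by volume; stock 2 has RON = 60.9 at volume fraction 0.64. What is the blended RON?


Linear blending: RON_blend = sum(vi * RONi)
Contribution 1: 0.36 * 89.9 = 32.364
Contribution 2: 0.64 * 60.9 = 38.976
RON_blend = 32.364 + 38.976 = 71.34

71.34


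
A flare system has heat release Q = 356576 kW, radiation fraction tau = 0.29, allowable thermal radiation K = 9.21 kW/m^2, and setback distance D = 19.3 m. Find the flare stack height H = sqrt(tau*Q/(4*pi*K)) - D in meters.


tau*Q/(4*pi*K) = 0.29 * 356576 / (4 * pi * 9.21) = 893.471
sqrt(893.471) = 29.891
H = 29.891 - 19.3 = 10.59

10.59 m


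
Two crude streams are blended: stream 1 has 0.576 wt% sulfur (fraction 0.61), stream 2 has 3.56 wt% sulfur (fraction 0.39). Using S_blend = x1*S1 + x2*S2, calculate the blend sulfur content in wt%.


Linear sulfur blending: S_blend = x1*S1 + x2*S2
Contribution 1: 0.61 * 0.576 = 0.35136 wt%
Contribution 2: 0.39 * 3.56 = 1.3884 wt%
S_blend = 0.35136 + 1.3884 = 1.73976

1.73976 wt%


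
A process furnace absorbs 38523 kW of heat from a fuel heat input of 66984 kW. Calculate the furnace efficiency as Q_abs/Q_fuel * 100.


Furnace efficiency = Q_absorbed / Q_fuel * 100
= 38523 / 66984 * 100 = 57.51

57.51 %


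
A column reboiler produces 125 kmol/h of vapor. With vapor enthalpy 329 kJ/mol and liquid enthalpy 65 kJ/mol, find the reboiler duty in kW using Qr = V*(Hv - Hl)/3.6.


Qr = 125 * (329 - 65) / 3.6 = 125 * 264 / 3.6 = 9167

9167 kW


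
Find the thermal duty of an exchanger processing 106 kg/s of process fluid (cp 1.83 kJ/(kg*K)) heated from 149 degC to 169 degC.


Q = m_dot * cp * delta_T
delta_T = 169 - 149 = 20 K
Q = 106 * 1.83 * 20
= 193.98 * 20
= 3879.6 kW

3879.6 kW


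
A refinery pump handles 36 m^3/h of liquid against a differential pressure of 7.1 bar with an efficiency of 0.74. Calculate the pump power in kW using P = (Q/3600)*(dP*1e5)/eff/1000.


Q = 36 / 3600 = 0.01 m^3/s
P = 0.01 * (7.1 * 1e5) / 0.74 / 1000 = 9.595

9.595 kW


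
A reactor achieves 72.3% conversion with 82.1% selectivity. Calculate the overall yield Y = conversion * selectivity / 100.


Overall yield = conversion (%) * selectivity (%) / 100
Conversion = 72.3%, Selectivity = 82.1%
Y = 72.3 * 82.1 / 100
= 59.3583 %

59.3583 %


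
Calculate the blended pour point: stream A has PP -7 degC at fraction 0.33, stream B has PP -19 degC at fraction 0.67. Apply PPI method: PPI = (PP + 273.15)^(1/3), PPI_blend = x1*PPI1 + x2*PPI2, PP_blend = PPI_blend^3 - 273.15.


PPI_1 = (-7 + 273.15)^(1/3) = 6.432436
PPI_2 = (-19 + 273.15)^(1/3) = 6.334272
PPI_blend = 0.33 * 6.432436 + 0.67 * 6.334272 = 6.366666
PP_blend = 6.366666^3 - 273.15 = 258.0692 - 273.15 = -15.08

-15.08 degC


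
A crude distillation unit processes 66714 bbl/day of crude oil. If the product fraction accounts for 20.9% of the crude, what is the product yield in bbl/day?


Crude throughput = 66714 bbl/day
Fraction yield = 20.9%
yield = throughput * fraction / 100
yield = 66714 * 20.9 / 100 = 13943.226

13943.226 bbl/day


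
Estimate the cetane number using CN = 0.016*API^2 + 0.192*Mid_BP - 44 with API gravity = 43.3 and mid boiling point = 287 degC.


CN = 0.016 * 43.3^2 + 0.192 * 287 - 44
CN = 29.99824 + 55.104 - 44 = 41.10224

41.10224


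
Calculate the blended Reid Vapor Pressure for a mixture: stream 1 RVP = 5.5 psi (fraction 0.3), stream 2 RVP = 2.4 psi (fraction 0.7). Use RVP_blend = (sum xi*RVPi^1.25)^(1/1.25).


Chevron index: RVP_blend = (sum xi*RVPi^1.25)^(1/1.25)
RVP^1.25 terms: 0.3 * 5.5^1.25 + 0.7 * 2.4^1.25 = 4.61786
RVP_blend = 4.61786^(1/1.25) = 3.401

3.401 psi


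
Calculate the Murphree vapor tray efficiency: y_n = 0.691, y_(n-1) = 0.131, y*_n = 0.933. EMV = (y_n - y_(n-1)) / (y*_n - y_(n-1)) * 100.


Murphree vapor efficiency: EMV = (y_n - y_(n-1)) / (y*_n - y_(n-1)) * 100
EMV = (0.691 - 0.131) / (0.933 - 0.131) * 100 = 0.56 / 0.802 * 100 = 69.83

69.83 %


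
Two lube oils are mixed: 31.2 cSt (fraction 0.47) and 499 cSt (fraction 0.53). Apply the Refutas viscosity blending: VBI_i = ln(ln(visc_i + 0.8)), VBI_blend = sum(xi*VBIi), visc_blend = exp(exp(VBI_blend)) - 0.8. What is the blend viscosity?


Refutas method: VBN_i = 14.534*ln(ln(visc_i + 0.8)) + 10.975, blended linearly by mass fraction; since VBN is linear in VBI_i = ln(ln(visc_i + 0.8)) and the fractions sum to 1, blend VBI directly: visc = exp(exp(VBI_blend)) - 0.8
VBI_1 = ln(ln(31.2 + 0.8)) = 1.24292
VBI_2 = ln(ln(499 + 0.8)) = 1.82684
VBI_blend = 0.47 * 1.24292 + 0.53 * 1.82684 = 1.5524
visc_blend = exp(exp(1.5524)) - 0.8 = 111.7

111.7 cSt


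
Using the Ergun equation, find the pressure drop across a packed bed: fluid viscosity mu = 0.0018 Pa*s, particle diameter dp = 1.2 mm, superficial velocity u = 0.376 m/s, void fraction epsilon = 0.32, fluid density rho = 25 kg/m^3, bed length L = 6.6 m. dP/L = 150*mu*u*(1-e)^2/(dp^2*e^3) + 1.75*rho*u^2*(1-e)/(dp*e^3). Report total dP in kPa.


dp = 1.2 mm = 0.0012 m
Viscous term = 150*0.0018*0.376*(1-0.32)^2 / (0.0012^2*0.32^3) = 994849
Inertial term = 1.75*25*0.376^2*(1-0.32) / (0.0012*0.32^3) = 106962
dP/L = 994849 + 106962 = 1101810 Pa/m
dP = 1101810 * 6.6 / 1000 = 7272 kPa

7272 kPa


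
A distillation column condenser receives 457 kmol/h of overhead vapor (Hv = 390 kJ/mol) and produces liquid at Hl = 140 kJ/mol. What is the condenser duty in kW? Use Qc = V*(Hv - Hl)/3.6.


Qc = 457 * (390 - 140) / 3.6 = 457 * 250 / 3.6 = 31740

31740 kW


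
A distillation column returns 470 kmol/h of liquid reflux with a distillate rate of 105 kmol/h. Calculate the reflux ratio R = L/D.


Reflux ratio definition: R = L / D (liquid returned / distillate withdrawn)
L = 470 kmol/h, D = 105 kmol/h
R = 470 / 105 = 4.476

4.476


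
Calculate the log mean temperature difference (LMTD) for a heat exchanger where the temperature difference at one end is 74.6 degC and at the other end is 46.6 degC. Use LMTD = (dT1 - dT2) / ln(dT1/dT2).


LMTD = (dT1 - dT2) / ln(dT1/dT2)
= (74.6 - 46.6) / ln(74.6 / 46.6) = 28 / 0.47054 = 59.51

59.51 degC


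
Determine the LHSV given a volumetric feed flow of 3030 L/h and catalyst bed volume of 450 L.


LHSV = volumetric feed rate / catalyst volume
= 3030 L/h / 450 L
= 6.733 h^-1

6.733 h^-1


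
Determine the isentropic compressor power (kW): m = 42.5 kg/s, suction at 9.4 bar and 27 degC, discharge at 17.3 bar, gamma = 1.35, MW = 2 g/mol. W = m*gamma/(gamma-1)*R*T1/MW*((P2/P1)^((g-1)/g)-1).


Isentropic work: W = m*(gamma/(gamma-1))*(R*T1/MW)*((P2/P1)^((gamma-1)/gamma) - 1)
T1 = 27 + 273.15 = 300.15 K
Pressure ratio = 17.3 / 9.4 = 1.84043
Exponent = (1.35 - 1)/1.35 = 0.259259
(P2/P1)^exp - 1 = 1.84043^0.259259 - 1 = 0.171339
W = 42.5 * 1.35 / 0.35 * 8.314 * 300.15 / 2 * 0.171339 = 35050

35050 kW


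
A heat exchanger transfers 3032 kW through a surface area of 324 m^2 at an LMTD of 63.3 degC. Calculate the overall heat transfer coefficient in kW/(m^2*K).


From Q = U*A*LMTD, U = Q / (A * LMTD)
U = 3032 / (324 * 63.3) = 3032 / 20509.2 = 0.1478

0.1478 kW/(m^2*K)


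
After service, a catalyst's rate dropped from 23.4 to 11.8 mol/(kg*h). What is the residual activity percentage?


Activity (%) = (rate_used / rate_fresh) * 100
rate_used = 11.8, rate_fresh = 23.4
= (11.8 / 23.4) * 100
= 0.5043 * 100 = 50.43

50.43 %


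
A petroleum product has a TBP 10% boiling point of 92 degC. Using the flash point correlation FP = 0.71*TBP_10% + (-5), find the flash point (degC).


FP = 0.71 * 92 + (-5) = 60.32

60.32 degC


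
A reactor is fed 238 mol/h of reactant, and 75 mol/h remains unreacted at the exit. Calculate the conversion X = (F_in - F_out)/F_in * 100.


X = (F_in - F_out) / F_in * 100
Moles reacted = 238 - 75 = 163
X = 163 / 238 * 100
= 0.6849 * 100
= 68.49 %

68.49 %


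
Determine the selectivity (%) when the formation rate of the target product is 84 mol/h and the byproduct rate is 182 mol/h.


Selectivity = desired / (desired + undesired) * 100
Total products = 84 + 182 = 266 mol/h
S = 84 / 266 * 100
= 0.3158 * 100
= 31.58 %

31.58 %


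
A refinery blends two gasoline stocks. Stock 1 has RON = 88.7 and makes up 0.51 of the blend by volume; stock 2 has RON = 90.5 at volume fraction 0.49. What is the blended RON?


Linear blending: RON_blend = sum(vi * RONi)
Contribution 1: 0.51 * 88.7 = 45.237
Contribution 2: 0.49 * 90.5 = 44.345
RON_blend = 45.237 + 44.345 = 89.582

89.582


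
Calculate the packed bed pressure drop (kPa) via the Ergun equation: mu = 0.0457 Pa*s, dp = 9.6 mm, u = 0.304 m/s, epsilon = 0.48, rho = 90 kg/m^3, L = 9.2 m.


dp = 9.6 mm = 0.0096 m
Viscous term = 150*0.0457*0.304*(1-0.48)^2 / (0.0096^2*0.48^3) = 55286.8
Inertial term = 1.75*90*0.304^2*(1-0.48) / (0.0096*0.48^3) = 7129.12
dP/L = 55286.8 + 7129.12 = 62415.9 Pa/m
dP = 62415.9 * 9.2 / 1000 = 574.2 kPa

574.2 kPa


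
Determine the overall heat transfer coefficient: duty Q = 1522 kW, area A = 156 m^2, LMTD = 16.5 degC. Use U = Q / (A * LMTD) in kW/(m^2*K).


From Q = U*A*LMTD, U = Q / (A * LMTD)
U = 1522 / (156 * 16.5) = 1522 / 2574 = 0.5913

0.5913 kW/(m^2*K)


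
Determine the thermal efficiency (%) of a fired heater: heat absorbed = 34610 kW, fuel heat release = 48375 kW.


Furnace efficiency = Q_absorbed / Q_fuel * 100
= 34610 / 48375 * 100 = 71.55

71.55 %


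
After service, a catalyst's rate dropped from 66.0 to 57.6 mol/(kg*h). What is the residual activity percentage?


Activity (%) = (rate_used / rate_fresh) * 100
rate_used = 57.6, rate_fresh = 66.0
= (57.6 / 66.0) * 100
= 0.8727 * 100 = 87.27

87.27 %


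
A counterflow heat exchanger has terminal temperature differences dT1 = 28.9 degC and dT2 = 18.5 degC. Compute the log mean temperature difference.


LMTD = (dT1 - dT2) / ln(dT1/dT2)
= (28.9 - 18.5) / ln(28.9 / 18.5) = 10.4 / 0.446071 = 23.31

23.31 degC


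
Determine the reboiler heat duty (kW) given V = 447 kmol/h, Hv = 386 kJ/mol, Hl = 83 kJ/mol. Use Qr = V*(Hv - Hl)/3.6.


Qr = 447 * (386 - 83) / 3.6 = 447 * 303 / 3.6 = 37620

37620 kW


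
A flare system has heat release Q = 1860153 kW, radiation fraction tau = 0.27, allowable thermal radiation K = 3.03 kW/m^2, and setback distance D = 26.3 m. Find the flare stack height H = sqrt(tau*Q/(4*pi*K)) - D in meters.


tau*Q/(4*pi*K) = 0.27 * 1860153 / (4 * pi * 3.03) = 13190.5
sqrt(13190.5) = 114.85
H = 114.85 - 26.3 = 88.55

88.55 m


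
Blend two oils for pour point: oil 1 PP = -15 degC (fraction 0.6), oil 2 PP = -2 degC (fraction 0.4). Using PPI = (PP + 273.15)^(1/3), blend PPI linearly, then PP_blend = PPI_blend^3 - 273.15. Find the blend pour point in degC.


PPI_1 = (-15 + 273.15)^(1/3) = 6.36733
PPI_2 = (-2 + 273.15)^(1/3) = 6.472467
PPI_blend = 0.6 * 6.36733 + 0.4 * 6.472467 = 6.409385
PP_blend = 6.409385^3 - 273.15 = 263.2989 - 273.15 = -9.85

-9.85 degC


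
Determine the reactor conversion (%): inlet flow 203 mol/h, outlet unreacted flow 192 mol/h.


X = (F_in - F_out) / F_in * 100
Moles reacted = 203 - 192 = 11
X = 11 / 203 * 100
= 0.05419 * 100
= 5.419 %

5.419 %


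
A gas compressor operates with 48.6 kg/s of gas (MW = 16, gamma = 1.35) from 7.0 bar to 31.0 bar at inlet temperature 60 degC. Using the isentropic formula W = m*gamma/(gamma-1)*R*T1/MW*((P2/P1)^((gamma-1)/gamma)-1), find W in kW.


Isentropic work: W = m*(gamma/(gamma-1))*(R*T1/MW)*((P2/P1)^((gamma-1)/gamma) - 1)
T1 = 60 + 273.15 = 333.15 K
Pressure ratio = 31.0 / 7.0 = 4.42857
Exponent = (1.35 - 1)/1.35 = 0.259259
(P2/P1)^exp - 1 = 4.42857^0.259259 - 1 = 0.470786
W = 48.6 * 1.35 / 0.35 * 8.314 * 333.15 / 16 * 0.470786 = 15280

15280 kW


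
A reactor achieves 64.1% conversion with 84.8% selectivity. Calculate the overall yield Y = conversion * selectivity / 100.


Overall yield = conversion (%) * selectivity (%) / 100
Conversion = 64.1%, Selectivity = 84.8%
Y = 64.1 * 84.8 / 100
= 54.3568 %

54.3568 %


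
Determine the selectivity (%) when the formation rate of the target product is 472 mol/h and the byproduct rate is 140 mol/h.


Selectivity = desired / (desired + undesired) * 100
Total products = 472 + 140 = 612 mol/h
S = 472 / 612 * 100
= 0.7712 * 100
= 77.12 %

77.12 %


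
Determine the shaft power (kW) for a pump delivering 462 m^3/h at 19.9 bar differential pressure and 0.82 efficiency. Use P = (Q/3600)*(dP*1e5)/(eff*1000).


Q = 462 / 3600 = 0.128333 m^3/s
P = 0.128333 * (19.9 * 1e5) / 0.82 / 1000 = 311.4

311.4 kW


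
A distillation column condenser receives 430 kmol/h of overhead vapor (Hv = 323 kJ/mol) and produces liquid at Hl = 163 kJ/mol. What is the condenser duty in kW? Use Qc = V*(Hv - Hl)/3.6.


Qc = 430 * (323 - 163) / 3.6 = 430 * 160 / 3.6 = 19110

19110 kW


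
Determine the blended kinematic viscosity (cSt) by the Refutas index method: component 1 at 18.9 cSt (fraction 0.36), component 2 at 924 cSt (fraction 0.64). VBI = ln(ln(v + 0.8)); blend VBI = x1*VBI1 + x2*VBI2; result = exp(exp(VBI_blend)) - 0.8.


Refutas method: VBN_i = 14.534*ln(ln(visc_i + 0.8)) + 10.975, blended linearly by mass fraction; since VBN is linear in VBI_i = ln(ln(visc_i + 0.8)) and the fractions sum to 1, blend VBI directly: visc = exp(exp(VBI_blend)) - 0.8
VBI_1 = ln(ln(18.9 + 0.8)) = 1.09213
VBI_2 = ln(ln(924 + 0.8)) = 1.92126
VBI_blend = 0.36 * 1.09213 + 0.64 * 1.92126 = 1.62277
visc_blend = exp(exp(1.62277)) - 0.8 = 157.9

157.9 cSt


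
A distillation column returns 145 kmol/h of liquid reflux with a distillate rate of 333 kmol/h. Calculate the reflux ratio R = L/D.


Reflux ratio definition: R = L / D (liquid returned / distillate withdrawn)
L = 145 kmol/h, D = 333 kmol/h
R = 145 / 333 = 0.4354

0.4354


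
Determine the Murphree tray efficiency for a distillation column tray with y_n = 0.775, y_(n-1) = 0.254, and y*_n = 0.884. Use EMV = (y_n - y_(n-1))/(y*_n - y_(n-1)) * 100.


Murphree vapor efficiency: EMV = (y_n - y_(n-1)) / (y*_n - y_(n-1)) * 100
EMV = (0.775 - 0.254) / (0.884 - 0.254) * 100 = 0.521 / 0.63 * 100 = 82.70

82.70 %


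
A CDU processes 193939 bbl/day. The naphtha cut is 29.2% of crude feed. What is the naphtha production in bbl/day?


Crude throughput = 193939 bbl/day
Fraction yield = 29.2%
yield = throughput * fraction / 100
yield = 193939 * 29.2 / 100 = 56630.188

56630.188 bbl/day


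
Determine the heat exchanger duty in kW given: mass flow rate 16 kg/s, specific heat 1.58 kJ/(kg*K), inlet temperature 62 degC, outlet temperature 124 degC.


Q = m_dot * cp * delta_T
delta_T = 124 - 62 = 62 K
Q = 16 * 1.58 * 62
= 25.28 * 62
= 1567.36 kW

1567.36 kW


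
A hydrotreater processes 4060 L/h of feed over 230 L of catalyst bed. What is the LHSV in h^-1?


LHSV = volumetric feed rate / catalyst volume
= 4060 L/h / 230 L
= 17.65 h^-1

17.65 h^-1


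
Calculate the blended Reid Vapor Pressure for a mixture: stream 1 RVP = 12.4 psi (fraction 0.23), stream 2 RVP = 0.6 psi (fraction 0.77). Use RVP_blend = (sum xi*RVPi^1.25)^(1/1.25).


Chevron index: RVP_blend = (sum xi*RVPi^1.25)^(1/1.25)
RVP^1.25 terms: 0.23 * 12.4^1.25 + 0.77 * 0.6^1.25 = 5.75847
RVP_blend = 5.75847^(1/1.25) = 4.057

4.057 psi


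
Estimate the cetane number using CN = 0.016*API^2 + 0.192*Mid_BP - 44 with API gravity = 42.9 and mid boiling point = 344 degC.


CN = 0.016 * 42.9^2 + 0.192 * 344 - 44
CN = 29.44656 + 66.048 - 44 = 51.49456

51.49456


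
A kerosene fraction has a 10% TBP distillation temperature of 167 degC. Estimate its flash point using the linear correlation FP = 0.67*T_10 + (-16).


FP = 0.67 * 167 + (-16) = 95.89

95.89 degC


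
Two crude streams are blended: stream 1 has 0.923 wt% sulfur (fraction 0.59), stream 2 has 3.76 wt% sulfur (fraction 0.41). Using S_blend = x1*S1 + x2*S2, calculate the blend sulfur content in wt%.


Linear sulfur blending: S_blend = x1*S1 + x2*S2
Contribution 1: 0.59 * 0.923 = 0.54457 wt%
Contribution 2: 0.41 * 3.76 = 1.5416 wt%
S_blend = 0.54457 + 1.5416 = 2.08617

2.08617 wt%


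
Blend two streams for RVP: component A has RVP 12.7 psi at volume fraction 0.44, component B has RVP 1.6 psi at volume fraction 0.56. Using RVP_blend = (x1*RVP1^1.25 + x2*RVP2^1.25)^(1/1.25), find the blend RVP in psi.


Chevron index: RVP_blend = (sum xi*RVPi^1.25)^(1/1.25)
RVP^1.25 terms: 0.44 * 12.7^1.25 + 0.56 * 1.6^1.25 = 11.5566
RVP_blend = 11.5566^(1/1.25) = 7.084

7.084 psi


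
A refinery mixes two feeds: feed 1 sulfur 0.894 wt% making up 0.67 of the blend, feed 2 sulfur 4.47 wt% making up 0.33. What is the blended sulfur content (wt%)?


Linear sulfur blending: S_blend = x1*S1 + x2*S2
Contribution 1: 0.67 * 0.894 = 0.59898 wt%
Contribution 2: 0.33 * 4.47 = 1.4751 wt%
S_blend = 0.59898 + 1.4751 = 2.07408

2.07408 wt%
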